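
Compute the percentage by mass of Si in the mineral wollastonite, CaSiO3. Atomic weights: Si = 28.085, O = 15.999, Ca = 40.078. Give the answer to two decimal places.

M(CaSiO3) = 116.160 g/mol.
Si contributes 1 × 28.085 = 28.085 g per mole.
28.085/116.160 = 0.2418 → 24.18%.

24.18 mass %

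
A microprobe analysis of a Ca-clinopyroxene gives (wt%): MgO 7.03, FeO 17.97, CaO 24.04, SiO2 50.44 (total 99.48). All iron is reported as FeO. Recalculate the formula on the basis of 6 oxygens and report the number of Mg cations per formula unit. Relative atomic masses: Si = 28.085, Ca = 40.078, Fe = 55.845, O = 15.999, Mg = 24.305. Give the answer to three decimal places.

0.413 Mg apfu

MgO (M=40.304): mol = 0.17442; Mg = 0.17442, O = 0.17442.
FeO (M=71.844): mol = 0.25013; Fe = 0.25013, O = 0.25013.
CaO (M=56.077): mol = 0.42870; Ca = 0.42870, O = 0.42870.
SiO2 (M=60.083): mol = 0.83951; Si = 0.83951, O = 1.67902.
ΣO = 2.53227; factor = 6/ΣO = 2.36942.
Mg apfu = 0.17442 × 2.36942 = 0.413.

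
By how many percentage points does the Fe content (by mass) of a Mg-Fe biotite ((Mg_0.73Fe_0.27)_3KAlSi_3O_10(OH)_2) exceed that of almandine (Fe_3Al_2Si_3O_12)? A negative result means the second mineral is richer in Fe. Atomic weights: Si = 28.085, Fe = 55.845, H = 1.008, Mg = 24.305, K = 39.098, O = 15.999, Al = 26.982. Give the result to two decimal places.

First mineral: 45.234 g Fe in 442.801 g formula = 10.22 wt% Fe.
Second mineral: 167.535 g Fe in 497.742 g formula = 33.66 wt% Fe.
10.22% − 33.66% gives a difference of -23.44 percentage points.

-23.44 percentage points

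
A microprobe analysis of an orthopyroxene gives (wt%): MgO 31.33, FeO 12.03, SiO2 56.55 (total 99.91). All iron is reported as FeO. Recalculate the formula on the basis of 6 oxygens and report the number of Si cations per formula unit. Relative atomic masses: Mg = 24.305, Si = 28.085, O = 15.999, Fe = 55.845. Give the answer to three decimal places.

1.997 Si apfu

MgO (M=40.304): mol = 0.77734; Mg = 0.77734, O = 0.77734.
FeO (M=71.844): mol = 0.16745; Fe = 0.16745, O = 0.16745.
SiO2 (M=60.083): mol = 0.94120; Si = 0.94120, O = 1.88240.
ΣO = 2.82719; factor = 6/ΣO = 2.12225.
Si apfu = 0.94120 × 2.12225 = 1.997.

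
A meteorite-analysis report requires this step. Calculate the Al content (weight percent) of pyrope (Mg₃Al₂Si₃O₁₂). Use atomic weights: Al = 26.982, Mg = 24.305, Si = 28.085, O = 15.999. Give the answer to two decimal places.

M(Mg₃Al₂Si₃O₁₂) = 403.122 g/mol.
Al contributes 2 × 26.982 = 53.964 g per mole.
53.964/403.122 = 0.1339 → 13.39%.

13.39 weight percent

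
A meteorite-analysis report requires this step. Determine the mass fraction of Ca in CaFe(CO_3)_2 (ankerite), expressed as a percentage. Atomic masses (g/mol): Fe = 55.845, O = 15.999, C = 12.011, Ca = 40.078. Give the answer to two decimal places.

M(CaFe(CO_3)_2) = 215.939 g/mol.
Ca contributes 1 × 40.078 = 40.078 g per mole.
40.078/215.939 = 0.1856 → 18.56%.

18.56 weight percent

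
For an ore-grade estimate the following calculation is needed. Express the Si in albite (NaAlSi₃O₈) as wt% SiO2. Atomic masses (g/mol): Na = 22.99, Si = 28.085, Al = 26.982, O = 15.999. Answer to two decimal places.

68.74 wt%

Molar mass of NaAlSi₃O₈ = 1×22.99 + 1×26.982 + 3×28.085 + 8×15.999 = 262.219 g/mol.
Each formula unit contains 3 Si, equivalent to 3/1 = 3.0000 mol SiO2.
M(SiO2) = 1×28.085 + 2×15.999 = 60.083 g/mol.
Mass of SiO2 per formula unit = 3.0000 × 60.083 = 180.249 g.
SiO2 wt% = 180.249 / 262.219 × 100 = 68.74%.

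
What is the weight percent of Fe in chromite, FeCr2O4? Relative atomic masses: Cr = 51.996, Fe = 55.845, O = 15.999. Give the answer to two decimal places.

Molar mass of FeCr2O4: 1×55.845 + 2×51.996 + 4×15.999 = 223.833 g/mol.
Mass of Fe per formula unit: 1 × 55.845 = 55.845 g.
Weight fraction Fe = 55.845 / 223.833 = 0.2495.

24.95 weight percent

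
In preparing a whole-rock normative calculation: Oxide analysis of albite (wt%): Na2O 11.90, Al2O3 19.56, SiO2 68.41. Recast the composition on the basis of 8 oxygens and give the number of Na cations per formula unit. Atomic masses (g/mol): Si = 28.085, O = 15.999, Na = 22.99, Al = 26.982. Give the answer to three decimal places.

11.90 wt% Na2O ÷ 61.979 g/mol = 0.19200 mol, giving 0.38400 Na and 0.19200 O.
19.56 wt% Al2O3 ÷ 101.961 g/mol = 0.19184 mol, giving 0.38368 Al and 0.57552 O.
68.41 wt% SiO2 ÷ 60.083 g/mol = 1.13859 mol, giving 1.13859 Si and 2.27718 O.
Oxygen sums to 3.04470; scaling by 8/3.04470 = 2.62752 puts the formula on 8 O.
Na: 0.38400 × 2.62752 = 1.009 atoms per formula unit.

1.009 Na apfu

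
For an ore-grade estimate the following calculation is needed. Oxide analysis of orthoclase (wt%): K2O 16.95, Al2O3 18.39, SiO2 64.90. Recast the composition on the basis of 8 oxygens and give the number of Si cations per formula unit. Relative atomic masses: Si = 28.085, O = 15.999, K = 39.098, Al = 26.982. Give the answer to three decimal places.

16.95 wt% K2O ÷ 94.195 g/mol = 0.17995 mol, giving 0.35990 K and 0.17995 O.
18.39 wt% Al2O3 ÷ 101.961 g/mol = 0.18036 mol, giving 0.36072 Al and 0.54108 O.
64.90 wt% SiO2 ÷ 60.083 g/mol = 1.08017 mol, giving 1.08017 Si and 2.16034 O.
Oxygen sums to 2.88137; scaling by 8/2.88137 = 2.77646 puts the formula on 8 O.
Si: 1.08017 × 2.77646 = 2.999 atoms per formula unit.

2.999 Si apfu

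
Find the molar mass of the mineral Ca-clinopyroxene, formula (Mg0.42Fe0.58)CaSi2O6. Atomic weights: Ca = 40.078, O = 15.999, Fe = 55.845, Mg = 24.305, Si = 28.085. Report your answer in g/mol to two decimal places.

Mg: 0.42 × 24.305 = 10.2081
Fe: 0.58 × 55.845 = 32.3901
Ca: 1 × 40.078 = 40.0780
Si: 2 × 28.085 = 56.1700
O: 6 × 15.999 = 95.9940
Summing the contributions gives the formula mass.

234.84 g/mol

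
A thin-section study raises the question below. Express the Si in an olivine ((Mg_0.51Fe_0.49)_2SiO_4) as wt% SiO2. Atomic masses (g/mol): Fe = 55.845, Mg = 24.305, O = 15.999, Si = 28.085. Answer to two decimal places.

Formula mass = 171.600 g/mol.
1 Si → 1.0000 mol SiO2 per formula unit; M(SiO2) = 60.083, so SiO2 mass = 60.083 g.
60.083/171.600 × 100 = 35.01 wt%.

35.01 wt%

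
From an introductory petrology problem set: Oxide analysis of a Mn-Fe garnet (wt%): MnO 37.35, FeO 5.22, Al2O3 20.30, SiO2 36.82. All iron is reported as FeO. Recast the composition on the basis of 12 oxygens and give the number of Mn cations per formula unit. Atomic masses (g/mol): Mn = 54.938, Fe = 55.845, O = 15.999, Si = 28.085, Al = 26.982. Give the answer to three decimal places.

2.609 Mn apfu

37.35 wt% MnO ÷ 70.937 g/mol = 0.52652 mol, giving 0.52652 Mn and 0.52652 O.
5.22 wt% FeO ÷ 71.844 g/mol = 0.07266 mol, giving 0.07266 Fe and 0.07266 O.
20.30 wt% Al2O3 ÷ 101.961 g/mol = 0.19910 mol, giving 0.39820 Al and 0.59730 O.
36.82 wt% SiO2 ÷ 60.083 g/mol = 0.61282 mol, giving 0.61282 Si and 1.22564 O.
Oxygen sums to 2.42212; scaling by 12/2.42212 = 4.95434 puts the formula on 12 O.
Mn: 0.52652 × 4.95434 = 2.609 atoms per formula unit.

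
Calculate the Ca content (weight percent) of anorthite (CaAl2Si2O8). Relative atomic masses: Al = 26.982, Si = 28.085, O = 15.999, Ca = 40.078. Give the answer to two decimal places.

14.41 weight percent

Formula mass = 1*40.078 + 2*26.982 + 2*28.085 + 8*15.999 = 278.204 g/mol, of which 40.078 g is Ca.
So Ca makes up 40.078/278.204 = 0.1441 of the mass, i.e. 14.41%.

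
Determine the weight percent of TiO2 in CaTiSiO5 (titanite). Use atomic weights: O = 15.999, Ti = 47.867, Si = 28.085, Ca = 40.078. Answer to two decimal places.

Formula mass = 196.025 g/mol.
1 Ti → 1.0000 mol TiO2 per formula unit; M(TiO2) = 79.865, so TiO2 mass = 79.865 g.
79.865/196.025 × 100 = 40.74 wt%.

40.74 wt%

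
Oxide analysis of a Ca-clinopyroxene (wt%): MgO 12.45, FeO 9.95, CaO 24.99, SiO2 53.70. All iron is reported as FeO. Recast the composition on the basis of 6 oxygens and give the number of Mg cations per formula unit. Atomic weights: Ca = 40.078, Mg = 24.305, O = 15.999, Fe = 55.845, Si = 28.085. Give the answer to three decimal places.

0.691 Mg apfu

12.45 wt% MgO ÷ 40.304 g/mol = 0.30890 mol, giving 0.30890 Mg and 0.30890 O.
9.95 wt% FeO ÷ 71.844 g/mol = 0.13849 mol, giving 0.13849 Fe and 0.13849 O.
24.99 wt% CaO ÷ 56.077 g/mol = 0.44564 mol, giving 0.44564 Ca and 0.44564 O.
53.70 wt% SiO2 ÷ 60.083 g/mol = 0.89376 mol, giving 0.89376 Si and 1.78752 O.
Oxygen sums to 2.68055; scaling by 6/2.68055 = 2.23835 puts the formula on 6 O.
Mg: 0.30890 × 2.23835 = 0.691 atoms per formula unit.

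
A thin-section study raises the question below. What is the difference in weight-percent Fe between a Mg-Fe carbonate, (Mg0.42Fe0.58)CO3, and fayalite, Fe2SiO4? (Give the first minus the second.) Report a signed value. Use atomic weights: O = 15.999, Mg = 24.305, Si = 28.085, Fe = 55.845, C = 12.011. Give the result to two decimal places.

Fe in (Mg0.42Fe0.58)CO3: molar mass 102.606 g/mol; 0.58×55.845 = 32.390 g → 31.57 wt%.
Fe in Fe2SiO4: molar mass 203.771 g/mol; 2×55.845 = 111.690 g → 54.81 wt%.
Difference = 31.57 − 54.81 = -23.24 percentage points.

-23.24 percentage points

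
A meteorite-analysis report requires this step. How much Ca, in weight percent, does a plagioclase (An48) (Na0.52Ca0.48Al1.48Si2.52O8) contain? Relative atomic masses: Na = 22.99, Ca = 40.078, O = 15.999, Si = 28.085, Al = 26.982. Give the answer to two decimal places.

Formula mass = 0.52*22.99 + 0.48*40.078 + 1.48*26.982 + 2.52*28.085 + 8*15.999 = 269.892 g/mol, of which 19.237 g is Ca.
So Ca makes up 19.237/269.892 = 0.0713 of the mass, i.e. 7.13%.

7.13 weight percent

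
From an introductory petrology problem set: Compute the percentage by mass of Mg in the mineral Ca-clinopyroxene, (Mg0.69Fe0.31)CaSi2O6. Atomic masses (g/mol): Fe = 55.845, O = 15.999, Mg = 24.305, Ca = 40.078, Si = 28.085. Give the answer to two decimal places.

7.41 wt%

M((Mg0.69Fe0.31)CaSi2O6) = 226.324 g/mol.
Mg contributes 0.69 × 24.305 = 16.770 g per mole.
16.770/226.324 = 0.0741 → 7.41%.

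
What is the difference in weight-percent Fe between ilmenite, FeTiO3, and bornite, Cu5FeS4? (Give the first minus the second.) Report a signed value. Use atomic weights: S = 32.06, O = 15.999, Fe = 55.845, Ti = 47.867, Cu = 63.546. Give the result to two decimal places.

25.68 percentage points

First mineral: 55.845 g Fe in 151.709 g formula = 36.81 wt% Fe.
Second mineral: 55.845 g Fe in 501.815 g formula = 11.13 wt% Fe.
36.81% − 11.13% gives a difference of 25.68 percentage points.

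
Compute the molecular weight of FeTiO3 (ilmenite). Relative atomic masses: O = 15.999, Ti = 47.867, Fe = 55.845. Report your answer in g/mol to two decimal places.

Fe: 1 × 55.845 = 55.8450
Ti: 1 × 47.867 = 47.8670
O: 3 × 15.999 = 47.9970
Summing the contributions gives the formula mass.

151.71 g/mol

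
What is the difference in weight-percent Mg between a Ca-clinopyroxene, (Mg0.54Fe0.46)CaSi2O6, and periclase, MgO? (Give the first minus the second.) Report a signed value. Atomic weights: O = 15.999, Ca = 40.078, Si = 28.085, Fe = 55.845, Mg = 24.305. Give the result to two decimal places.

-54.62 percentage points

Mg in (Mg0.54Fe0.46)CaSi2O6: molar mass 231.055 g/mol; 0.54×24.305 = 13.125 g → 5.68 wt%.
Mg in MgO: molar mass 40.304 g/mol; 1×24.305 = 24.305 g → 60.30 wt%.
Difference = 5.68 − 60.30 = -54.62 percentage points.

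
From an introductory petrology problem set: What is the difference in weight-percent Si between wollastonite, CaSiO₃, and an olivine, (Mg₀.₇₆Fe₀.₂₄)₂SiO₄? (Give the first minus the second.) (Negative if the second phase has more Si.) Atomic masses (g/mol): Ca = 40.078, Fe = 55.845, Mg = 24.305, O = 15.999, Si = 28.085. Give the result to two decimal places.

M(CaSiO₃) = 116.160 g/mol, so wt% Si = 28.085/116.160 × 100 = 24.18%.
M((Mg₀.₇₆Fe₀.₂₄)₂SiO₄) = 155.830 g/mol, so wt% Si = 28.085/155.830 × 100 = 18.02%.
24.18 − 18.02 = 6.16 pp.

6.16 percentage points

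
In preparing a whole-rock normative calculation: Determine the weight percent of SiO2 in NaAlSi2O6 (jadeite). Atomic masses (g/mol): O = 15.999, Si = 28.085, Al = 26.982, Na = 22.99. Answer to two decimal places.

M(NaAlSi2O6) = 202.136 g/mol; M(SiO2) = 60.083 g/mol.
Moles SiO2 per formula unit = 2 Si ÷ 1 = 2.0000.
SiO2 fraction = (2.0000 × 60.083) / 202.136 = 120.166/202.136 = 0.5945.

59.45 wt%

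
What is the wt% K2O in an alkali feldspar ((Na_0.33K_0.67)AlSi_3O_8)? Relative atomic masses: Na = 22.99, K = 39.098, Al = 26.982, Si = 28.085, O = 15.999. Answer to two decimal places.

11.56 wt%

M((Na_0.33K_0.67)AlSi_3O_8) = 273.011 g/mol; M(K2O) = 94.195 g/mol.
Moles K2O per formula unit = 0.67 K ÷ 2 = 0.3350.
K2O fraction = (0.3350 × 94.195) / 273.011 = 31.555/273.011 = 0.1156.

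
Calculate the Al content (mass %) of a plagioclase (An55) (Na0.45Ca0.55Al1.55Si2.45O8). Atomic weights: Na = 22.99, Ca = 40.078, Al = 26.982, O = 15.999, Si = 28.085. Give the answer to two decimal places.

15.43 mass %

Formula mass = 0.45*22.99 + 0.55*40.078 + 1.55*26.982 + 2.45*28.085 + 8*15.999 = 271.011 g/mol, of which 41.822 g is Al.
So Al makes up 41.822/271.011 = 0.1543 of the mass, i.e. 15.43%.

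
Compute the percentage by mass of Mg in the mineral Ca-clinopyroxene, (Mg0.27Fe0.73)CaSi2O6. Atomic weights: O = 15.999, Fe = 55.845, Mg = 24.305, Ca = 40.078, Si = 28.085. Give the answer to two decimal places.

Formula mass = 0.27×24.305 + 0.73×55.845 + 1×40.078 + 2×28.085 + 6×15.999 = 239.571 g/mol, of which 6.562 g is Mg.
So Mg makes up 6.562/239.571 = 0.0274 of the mass, i.e. 2.74%.

2.74 weight percent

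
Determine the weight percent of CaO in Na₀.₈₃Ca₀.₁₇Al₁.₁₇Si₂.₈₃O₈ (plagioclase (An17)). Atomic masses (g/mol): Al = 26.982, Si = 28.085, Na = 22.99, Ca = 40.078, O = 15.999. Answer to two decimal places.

M(Na₀.₈₃Ca₀.₁₇Al₁.₁₇Si₂.₈₃O₈) = 264.936 g/mol; M(CaO) = 56.077 g/mol.
Moles CaO per formula unit = 0.17 Ca ÷ 1 = 0.1700.
CaO fraction = (0.1700 × 56.077) / 264.936 = 9.533/264.936 = 0.0360.

3.60 wt%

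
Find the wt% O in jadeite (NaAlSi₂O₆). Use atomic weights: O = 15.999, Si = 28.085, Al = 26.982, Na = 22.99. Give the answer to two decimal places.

Molar mass of NaAlSi₂O₆: 1·22.99 + 1·26.982 + 2·28.085 + 6·15.999 = 202.136 g/mol.
Mass of O per formula unit: 6 × 15.999 = 95.994 g.
Weight fraction O = 95.994 / 202.136 = 0.4749.

47.49 wt%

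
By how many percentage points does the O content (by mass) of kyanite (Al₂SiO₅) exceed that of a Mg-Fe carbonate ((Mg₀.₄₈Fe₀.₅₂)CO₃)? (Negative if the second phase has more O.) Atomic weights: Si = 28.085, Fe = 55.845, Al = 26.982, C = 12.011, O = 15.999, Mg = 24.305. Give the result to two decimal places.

M(Al₂SiO₅) = 162.044 g/mol, so wt% O = 79.995/162.044 × 100 = 49.37%.
M((Mg₀.₄₈Fe₀.₅₂)CO₃) = 100.714 g/mol, so wt% O = 47.997/100.714 × 100 = 47.66%.
49.37 − 47.66 = 1.71 pp.

1.71 percentage points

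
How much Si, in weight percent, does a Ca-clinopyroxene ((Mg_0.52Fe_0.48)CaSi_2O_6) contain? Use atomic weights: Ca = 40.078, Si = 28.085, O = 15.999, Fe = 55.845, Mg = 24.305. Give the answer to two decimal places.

M((Mg_0.52Fe_0.48)CaSi_2O_6) = 231.686 g/mol.
Si contributes 2 × 28.085 = 56.170 g per mole.
56.170/231.686 = 0.2424 → 24.24%.

24.24 weight percent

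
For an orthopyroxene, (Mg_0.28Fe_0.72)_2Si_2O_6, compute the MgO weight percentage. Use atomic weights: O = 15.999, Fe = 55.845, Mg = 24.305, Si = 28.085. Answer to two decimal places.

Molar mass of (Mg_0.28Fe_0.72)_2Si_2O_6 = 0.56×24.305 + 1.44×55.845 + 2×28.085 + 6×15.999 = 246.192 g/mol.
Each formula unit contains 0.56 Mg, equivalent to 0.56/1 = 0.5600 mol MgO.
M(MgO) = 1×24.305 + 1×15.999 = 40.304 g/mol.
Mass of MgO per formula unit = 0.5600 × 40.304 = 22.570 g.
MgO wt% = 22.570 / 246.192 × 100 = 9.17%.

9.17 wt%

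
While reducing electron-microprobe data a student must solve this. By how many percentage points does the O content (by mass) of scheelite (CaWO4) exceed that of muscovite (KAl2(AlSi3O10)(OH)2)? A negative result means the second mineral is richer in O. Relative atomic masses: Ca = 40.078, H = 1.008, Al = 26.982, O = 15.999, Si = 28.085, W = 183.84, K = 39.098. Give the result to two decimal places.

O in CaWO4: molar mass 287.914 g/mol; 4×15.999 = 63.996 g → 22.23 wt%.
O in KAl2(AlSi3O10)(OH)2: molar mass 398.303 g/mol; 12×15.999 = 191.988 g → 48.20 wt%.
Difference = 22.23 − 48.20 = -25.97 percentage points.

-25.97 percentage points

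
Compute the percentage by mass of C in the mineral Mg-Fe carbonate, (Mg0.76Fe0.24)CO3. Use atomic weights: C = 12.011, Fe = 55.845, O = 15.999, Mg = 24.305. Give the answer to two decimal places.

13.07 wt%

M((Mg0.76Fe0.24)CO3) = 91.883 g/mol.
C contributes 1 × 12.011 = 12.011 g per mole.
12.011/91.883 = 0.1307 → 13.07%.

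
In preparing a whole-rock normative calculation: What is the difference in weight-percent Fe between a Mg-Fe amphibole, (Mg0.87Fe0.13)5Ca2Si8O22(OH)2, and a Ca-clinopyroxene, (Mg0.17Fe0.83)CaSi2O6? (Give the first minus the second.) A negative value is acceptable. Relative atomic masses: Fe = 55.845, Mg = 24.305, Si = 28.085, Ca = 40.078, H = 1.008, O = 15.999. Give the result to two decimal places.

-14.74 percentage points

M((Mg0.87Fe0.13)5Ca2Si8O22(OH)2) = 832.854 g/mol, so wt% Fe = 36.299/832.854 × 100 = 4.36%.
M((Mg0.17Fe0.83)CaSi2O6) = 242.725 g/mol, so wt% Fe = 46.351/242.725 × 100 = 19.10%.
4.36 − 19.10 = -14.74 pp.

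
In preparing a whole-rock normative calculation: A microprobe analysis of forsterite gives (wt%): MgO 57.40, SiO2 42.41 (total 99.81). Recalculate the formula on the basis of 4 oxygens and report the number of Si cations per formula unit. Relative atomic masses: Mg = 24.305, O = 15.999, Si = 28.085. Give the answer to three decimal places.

0.996 Si apfu

MgO: 57.40/40.304 = 1.42418 mol → 1.42418 mol Mg, 1.42418 mol O.
SiO2: 42.41/60.083 = 0.70586 mol → 0.70586 mol Si, 1.41172 mol O.
Total oxygen = 2.83590 mol. Normalization factor = 4/2.83590 = 1.41049.
Si per 4 O = 0.70586 × 1.41049 = 0.996.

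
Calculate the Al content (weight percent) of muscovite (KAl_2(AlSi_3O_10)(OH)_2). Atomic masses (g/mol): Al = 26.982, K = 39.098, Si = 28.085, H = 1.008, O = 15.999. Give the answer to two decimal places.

20.32 weight percent

Formula mass = 1*39.098 + 3*26.982 + 3*28.085 + 12*15.999 + 2*1.008 = 398.303 g/mol, of which 80.946 g is Al.
So Al makes up 80.946/398.303 = 0.2032 of the mass, i.e. 20.32%.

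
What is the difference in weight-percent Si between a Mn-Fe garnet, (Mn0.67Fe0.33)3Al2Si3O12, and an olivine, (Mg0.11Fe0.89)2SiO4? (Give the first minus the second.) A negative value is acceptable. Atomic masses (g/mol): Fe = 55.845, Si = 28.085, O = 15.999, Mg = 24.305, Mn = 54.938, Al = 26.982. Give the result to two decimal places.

2.72 percentage points

First mineral: 84.255 g Si in 495.919 g formula = 16.99 wt% Si.
Second mineral: 28.085 g Si in 196.832 g formula = 14.27 wt% Si.
16.99% − 14.27% gives a difference of 2.72 percentage points.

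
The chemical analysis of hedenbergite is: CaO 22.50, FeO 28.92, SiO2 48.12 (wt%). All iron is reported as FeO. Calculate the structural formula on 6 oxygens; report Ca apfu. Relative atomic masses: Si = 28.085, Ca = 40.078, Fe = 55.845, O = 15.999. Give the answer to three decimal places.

CaO: 22.50/56.077 = 0.40123 mol → 0.40123 mol Ca, 0.40123 mol O.
FeO: 28.92/71.844 = 0.40254 mol → 0.40254 mol Fe, 0.40254 mol O.
SiO2: 48.12/60.083 = 0.80089 mol → 0.80089 mol Si, 1.60178 mol O.
Total oxygen = 2.40555 mol. Normalization factor = 6/2.40555 = 2.49423.
Ca per 6 O = 0.40123 × 2.49423 = 1.001.

1.001 Ca apfu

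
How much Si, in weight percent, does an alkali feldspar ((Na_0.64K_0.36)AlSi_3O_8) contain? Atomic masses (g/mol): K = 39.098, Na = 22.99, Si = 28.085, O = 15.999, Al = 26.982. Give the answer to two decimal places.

Formula mass = 0.64·22.99 + 0.36·39.098 + 1·26.982 + 3·28.085 + 8·15.999 = 268.018 g/mol, of which 84.255 g is Si.
So Si makes up 84.255/268.018 = 0.3144 of the mass, i.e. 31.44%.

31.44 weight percent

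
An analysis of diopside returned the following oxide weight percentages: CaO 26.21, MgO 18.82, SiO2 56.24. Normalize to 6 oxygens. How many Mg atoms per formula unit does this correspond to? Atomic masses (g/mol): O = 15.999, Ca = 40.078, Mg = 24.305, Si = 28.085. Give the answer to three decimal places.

CaO: 26.21/56.077 = 0.46739 mol → 0.46739 mol Ca, 0.46739 mol O.
MgO: 18.82/40.304 = 0.46695 mol → 0.46695 mol Mg, 0.46695 mol O.
SiO2: 56.24/60.083 = 0.93604 mol → 0.93604 mol Si, 1.87208 mol O.
Total oxygen = 2.80642 mol. Normalization factor = 6/2.80642 = 2.13796.
Mg per 6 O = 0.46695 × 2.13796 = 0.998.

0.998 Mg apfu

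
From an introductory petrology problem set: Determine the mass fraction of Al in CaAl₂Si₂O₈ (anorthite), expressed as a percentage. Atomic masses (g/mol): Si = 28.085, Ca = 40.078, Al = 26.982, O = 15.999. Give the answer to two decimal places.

Formula mass = 1*40.078 + 2*26.982 + 2*28.085 + 8*15.999 = 278.204 g/mol, of which 53.964 g is Al.
So Al makes up 53.964/278.204 = 0.1940 of the mass, i.e. 19.40%.

19.40 wt%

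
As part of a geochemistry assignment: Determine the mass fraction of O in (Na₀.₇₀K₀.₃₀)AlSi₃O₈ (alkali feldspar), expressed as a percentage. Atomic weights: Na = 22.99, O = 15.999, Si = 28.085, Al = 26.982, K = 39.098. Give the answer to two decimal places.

47.93 mass %

Molar mass of (Na₀.₇₀K₀.₃₀)AlSi₃O₈: 0.70·22.99 + 0.30·39.098 + 1·26.982 + 3·28.085 + 8·15.999 = 267.051 g/mol.
Mass of O per formula unit: 8 × 15.999 = 127.992 g.
Weight fraction O = 127.992 / 267.051 = 0.4793.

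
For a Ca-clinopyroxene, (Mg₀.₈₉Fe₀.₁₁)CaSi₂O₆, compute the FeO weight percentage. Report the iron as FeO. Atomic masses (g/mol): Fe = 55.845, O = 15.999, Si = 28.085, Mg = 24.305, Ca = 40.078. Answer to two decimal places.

3.59 wt%

Formula mass = 220.016 g/mol.
0.11 Fe → 0.1100 mol FeO per formula unit; M(FeO) = 71.844, so FeO mass = 7.903 g.
7.903/220.016 × 100 = 3.59 wt%.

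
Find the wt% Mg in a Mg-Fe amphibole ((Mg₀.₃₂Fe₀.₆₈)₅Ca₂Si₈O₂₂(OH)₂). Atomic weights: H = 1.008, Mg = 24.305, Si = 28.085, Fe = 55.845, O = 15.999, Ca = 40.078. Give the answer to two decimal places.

M((Mg₀.₃₂Fe₀.₆₈)₅Ca₂Si₈O₂₂(OH)₂) = 919.589 g/mol.
Mg contributes 1.60 × 24.305 = 38.888 g per mole.
38.888/919.589 = 0.0423 → 4.23%.

4.23 weight percent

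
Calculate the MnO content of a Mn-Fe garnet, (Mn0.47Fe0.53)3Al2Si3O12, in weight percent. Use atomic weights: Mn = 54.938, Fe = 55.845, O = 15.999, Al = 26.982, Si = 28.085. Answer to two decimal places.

20.15 wt%

Formula mass = 496.463 g/mol.
1.41 Mn → 1.4100 mol MnO per formula unit; M(MnO) = 70.937, so MnO mass = 100.021 g.
100.021/496.463 × 100 = 20.15 wt%.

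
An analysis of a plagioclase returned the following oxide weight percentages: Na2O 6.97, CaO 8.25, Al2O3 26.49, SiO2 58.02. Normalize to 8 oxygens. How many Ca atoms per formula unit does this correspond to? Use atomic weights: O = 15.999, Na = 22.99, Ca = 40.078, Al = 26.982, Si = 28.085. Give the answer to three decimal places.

0.396 Ca apfu

Na2O: 6.97/61.979 = 0.11246 mol → 0.22492 mol Na, 0.11246 mol O.
CaO: 8.25/56.077 = 0.14712 mol → 0.14712 mol Ca, 0.14712 mol O.
Al2O3: 26.49/101.961 = 0.25981 mol → 0.51962 mol Al, 0.77943 mol O.
SiO2: 58.02/60.083 = 0.96566 mol → 0.96566 mol Si, 1.93132 mol O.
Total oxygen = 2.97033 mol. Normalization factor = 8/2.97033 = 2.69330.
Ca per 8 O = 0.14712 × 2.69330 = 0.396.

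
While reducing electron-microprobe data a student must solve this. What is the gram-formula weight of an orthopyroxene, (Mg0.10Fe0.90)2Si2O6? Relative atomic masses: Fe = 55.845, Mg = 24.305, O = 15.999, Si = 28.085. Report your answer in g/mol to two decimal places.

257.55 g/mol

M = 0.20(24.305) + 1.80(55.845) + 2(28.085) + 6(15.999)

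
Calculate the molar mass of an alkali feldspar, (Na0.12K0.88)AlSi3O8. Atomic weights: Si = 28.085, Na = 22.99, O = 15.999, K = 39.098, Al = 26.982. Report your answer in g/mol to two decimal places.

M = 0.12·22.99 + 0.88·39.098 + 1·26.982 + 3·28.085 + 8·15.999

276.39 g/mol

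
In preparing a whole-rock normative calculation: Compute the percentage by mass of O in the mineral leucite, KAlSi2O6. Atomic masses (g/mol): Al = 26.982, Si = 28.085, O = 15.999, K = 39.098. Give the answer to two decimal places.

Formula mass = 1*39.098 + 1*26.982 + 2*28.085 + 6*15.999 = 218.244 g/mol, of which 95.994 g is O.
So O makes up 95.994/218.244 = 0.4398 of the mass, i.e. 43.98%.

43.98 wt%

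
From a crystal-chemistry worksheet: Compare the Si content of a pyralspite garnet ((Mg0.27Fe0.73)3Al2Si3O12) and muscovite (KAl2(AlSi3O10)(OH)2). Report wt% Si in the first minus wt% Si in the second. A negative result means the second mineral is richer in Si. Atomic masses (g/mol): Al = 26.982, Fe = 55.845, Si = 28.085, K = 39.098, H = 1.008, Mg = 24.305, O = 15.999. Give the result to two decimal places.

Si in (Mg0.27Fe0.73)3Al2Si3O12: molar mass 472.195 g/mol; 3×28.085 = 84.255 g → 17.84 wt%.
Si in KAl2(AlSi3O10)(OH)2: molar mass 398.303 g/mol; 3×28.085 = 84.255 g → 21.15 wt%.
Difference = 17.84 − 21.15 = -3.31 percentage points.

-3.31 percentage points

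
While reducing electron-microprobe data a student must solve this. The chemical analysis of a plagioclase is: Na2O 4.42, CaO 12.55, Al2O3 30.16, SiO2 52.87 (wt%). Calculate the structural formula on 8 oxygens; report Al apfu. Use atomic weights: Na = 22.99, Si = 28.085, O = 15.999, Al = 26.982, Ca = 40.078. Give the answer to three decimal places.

1.608 Al apfu

Na2O: 4.42/61.979 = 0.07131 mol → 0.14262 mol Na, 0.07131 mol O.
CaO: 12.55/56.077 = 0.22380 mol → 0.22380 mol Ca, 0.22380 mol O.
Al2O3: 30.16/101.961 = 0.29580 mol → 0.59160 mol Al, 0.88740 mol O.
SiO2: 52.87/60.083 = 0.87995 mol → 0.87995 mol Si, 1.75990 mol O.
Total oxygen = 2.94241 mol. Normalization factor = 8/2.94241 = 2.71886.
Al per 8 O = 0.59160 × 2.71886 = 1.608.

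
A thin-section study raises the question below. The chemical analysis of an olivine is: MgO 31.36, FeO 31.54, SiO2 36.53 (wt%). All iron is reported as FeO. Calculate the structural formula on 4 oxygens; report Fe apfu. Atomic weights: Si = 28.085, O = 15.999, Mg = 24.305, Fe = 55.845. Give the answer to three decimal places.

MgO (M=40.304): mol = 0.77809; Mg = 0.77809, O = 0.77809.
FeO (M=71.844): mol = 0.43901; Fe = 0.43901, O = 0.43901.
SiO2 (M=60.083): mol = 0.60799; Si = 0.60799, O = 1.21598.
ΣO = 2.43308; factor = 4/ΣO = 1.64401.
Fe apfu = 0.43901 × 1.64401 = 0.722.

0.722 Fe apfu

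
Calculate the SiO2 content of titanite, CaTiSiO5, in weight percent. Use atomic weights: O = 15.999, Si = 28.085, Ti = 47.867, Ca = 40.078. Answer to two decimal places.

30.65 wt%

M(CaTiSiO5) = 196.025 g/mol; M(SiO2) = 60.083 g/mol.
Moles SiO2 per formula unit = 1 Si ÷ 1 = 1.0000.
SiO2 fraction = (1.0000 × 60.083) / 196.025 = 60.083/196.025 = 0.3065.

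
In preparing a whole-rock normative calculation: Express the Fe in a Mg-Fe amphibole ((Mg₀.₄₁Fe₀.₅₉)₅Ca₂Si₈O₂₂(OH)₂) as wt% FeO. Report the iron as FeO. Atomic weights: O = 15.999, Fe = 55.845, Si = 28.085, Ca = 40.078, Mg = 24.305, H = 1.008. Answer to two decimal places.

23.41 wt%

M((Mg₀.₄₁Fe₀.₅₉)₅Ca₂Si₈O₂₂(OH)₂) = 905.396 g/mol; M(FeO) = 71.844 g/mol.
Moles FeO per formula unit = 2.95 Fe ÷ 1 = 2.9500.
FeO fraction = (2.9500 × 71.844) / 905.396 = 211.940/905.396 = 0.2341.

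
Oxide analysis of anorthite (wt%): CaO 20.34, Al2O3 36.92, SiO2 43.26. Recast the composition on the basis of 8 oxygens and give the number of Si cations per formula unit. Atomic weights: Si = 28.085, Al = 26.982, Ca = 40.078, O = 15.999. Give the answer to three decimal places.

20.34 wt% CaO ÷ 56.077 g/mol = 0.36272 mol, giving 0.36272 Ca and 0.36272 O.
36.92 wt% Al2O3 ÷ 101.961 g/mol = 0.36210 mol, giving 0.72420 Al and 1.08630 O.
43.26 wt% SiO2 ÷ 60.083 g/mol = 0.72000 mol, giving 0.72000 Si and 1.44000 O.
Oxygen sums to 2.88902; scaling by 8/2.88902 = 2.76911 puts the formula on 8 O.
Si: 0.72000 × 2.76911 = 1.994 atoms per formula unit.

1.994 Si apfu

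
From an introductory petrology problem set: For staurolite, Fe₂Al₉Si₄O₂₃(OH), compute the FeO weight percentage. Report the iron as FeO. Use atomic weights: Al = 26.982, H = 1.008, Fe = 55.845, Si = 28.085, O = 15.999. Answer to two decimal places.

Molar mass of Fe₂Al₉Si₄O₂₃(OH) = 2×55.845 + 9×26.982 + 4×28.085 + 24×15.999 + 1×1.008 = 851.852 g/mol.
Each formula unit contains 2 Fe, equivalent to 2/1 = 2.0000 mol FeO.
M(FeO) = 1×55.845 + 1×15.999 = 71.844 g/mol.
Mass of FeO per formula unit = 2.0000 × 71.844 = 143.688 g.
FeO wt% = 143.688 / 851.852 × 100 = 16.87%.

16.87 wt%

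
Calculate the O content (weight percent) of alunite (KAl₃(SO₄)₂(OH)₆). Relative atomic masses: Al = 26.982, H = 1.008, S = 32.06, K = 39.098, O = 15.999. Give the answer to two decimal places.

54.08 weight percent

Formula mass = 1×39.098 + 3×26.982 + 2×32.06 + 14×15.999 + 6×1.008 = 414.198 g/mol, of which 223.986 g is O.
So O makes up 223.986/414.198 = 0.5408 of the mass, i.e. 54.08%.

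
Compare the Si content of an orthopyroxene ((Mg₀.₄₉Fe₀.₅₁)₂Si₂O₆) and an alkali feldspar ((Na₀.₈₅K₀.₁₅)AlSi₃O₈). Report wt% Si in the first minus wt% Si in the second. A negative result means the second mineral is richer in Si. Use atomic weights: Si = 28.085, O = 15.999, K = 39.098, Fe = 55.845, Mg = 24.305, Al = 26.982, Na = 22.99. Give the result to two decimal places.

M((Mg₀.₄₉Fe₀.₅₁)₂Si₂O₆) = 232.945 g/mol, so wt% Si = 56.170/232.945 × 100 = 24.11%.
M((Na₀.₈₅K₀.₁₅)AlSi₃O₈) = 264.635 g/mol, so wt% Si = 84.255/264.635 × 100 = 31.84%.
24.11 − 31.84 = -7.73 pp.

-7.73 percentage points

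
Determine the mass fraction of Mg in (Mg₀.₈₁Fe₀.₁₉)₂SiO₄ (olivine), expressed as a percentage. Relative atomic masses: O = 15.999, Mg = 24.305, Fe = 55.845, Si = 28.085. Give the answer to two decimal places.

Molar mass of (Mg₀.₈₁Fe₀.₁₉)₂SiO₄: 1.62×24.305 + 0.38×55.845 + 1×28.085 + 4×15.999 = 152.676 g/mol.
Mass of Mg per formula unit: 1.62 × 24.305 = 39.374 g.
Weight fraction Mg = 39.374 / 152.676 = 0.2579.

25.79 mass %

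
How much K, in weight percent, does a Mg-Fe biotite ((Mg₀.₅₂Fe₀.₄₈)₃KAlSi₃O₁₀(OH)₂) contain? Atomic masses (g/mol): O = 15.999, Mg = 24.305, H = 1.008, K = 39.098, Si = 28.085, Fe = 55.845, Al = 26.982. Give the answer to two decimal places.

M((Mg₀.₅₂Fe₀.₄₈)₃KAlSi₃O₁₀(OH)₂) = 462.672 g/mol.
K contributes 1 × 39.098 = 39.098 g per mole.
39.098/462.672 = 0.0845 → 8.45%.

8.45 weight percent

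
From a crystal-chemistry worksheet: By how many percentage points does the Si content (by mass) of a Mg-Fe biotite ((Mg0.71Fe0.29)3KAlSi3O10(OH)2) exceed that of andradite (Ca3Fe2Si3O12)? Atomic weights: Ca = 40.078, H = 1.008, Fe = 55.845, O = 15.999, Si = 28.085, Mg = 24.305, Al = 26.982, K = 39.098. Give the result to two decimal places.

2.37 percentage points

M((Mg0.71Fe0.29)3KAlSi3O10(OH)2) = 444.694 g/mol, so wt% Si = 84.255/444.694 × 100 = 18.95%.
M(Ca3Fe2Si3O12) = 508.167 g/mol, so wt% Si = 84.255/508.167 × 100 = 16.58%.
18.95 − 16.58 = 2.37 pp.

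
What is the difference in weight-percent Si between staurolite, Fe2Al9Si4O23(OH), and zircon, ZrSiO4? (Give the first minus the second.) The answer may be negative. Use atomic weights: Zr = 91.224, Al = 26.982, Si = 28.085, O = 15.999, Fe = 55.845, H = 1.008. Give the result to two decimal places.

First mineral: 112.340 g Si in 851.852 g formula = 13.19 wt% Si.
Second mineral: 28.085 g Si in 183.305 g formula = 15.32 wt% Si.
13.19% − 15.32% gives a difference of -2.13 percentage points.

-2.13 percentage points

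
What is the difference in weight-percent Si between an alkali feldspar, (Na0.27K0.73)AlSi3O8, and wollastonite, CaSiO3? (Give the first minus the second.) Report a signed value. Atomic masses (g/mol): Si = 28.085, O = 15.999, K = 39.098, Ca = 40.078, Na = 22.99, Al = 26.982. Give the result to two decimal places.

First mineral: 84.255 g Si in 273.978 g formula = 30.75 wt% Si.
Second mineral: 28.085 g Si in 116.160 g formula = 24.18 wt% Si.
30.75% − 24.18% gives a difference of 6.57 percentage points.

6.57 percentage points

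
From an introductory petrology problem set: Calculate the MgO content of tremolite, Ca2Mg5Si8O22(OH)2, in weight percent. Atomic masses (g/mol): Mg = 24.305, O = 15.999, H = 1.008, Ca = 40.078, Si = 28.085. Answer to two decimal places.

24.81 wt%

Formula mass = 812.353 g/mol.
5 Mg → 5.0000 mol MgO per formula unit; M(MgO) = 40.304, so MgO mass = 201.520 g.
201.520/812.353 × 100 = 24.81 wt%.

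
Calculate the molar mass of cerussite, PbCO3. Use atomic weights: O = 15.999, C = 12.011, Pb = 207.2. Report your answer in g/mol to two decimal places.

M = 1·207.2 + 1·12.011 + 3·15.999

267.21 g/mol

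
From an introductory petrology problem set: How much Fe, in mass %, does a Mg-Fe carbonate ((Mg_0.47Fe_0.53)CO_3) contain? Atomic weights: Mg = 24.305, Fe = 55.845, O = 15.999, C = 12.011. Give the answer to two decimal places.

Molar mass of (Mg_0.47Fe_0.53)CO_3: 0.47×24.305 + 0.53×55.845 + 1×12.011 + 3×15.999 = 101.029 g/mol.
Mass of Fe per formula unit: 0.53 × 55.845 = 29.598 g.
Weight fraction Fe = 29.598 / 101.029 = 0.2930.

29.30 mass %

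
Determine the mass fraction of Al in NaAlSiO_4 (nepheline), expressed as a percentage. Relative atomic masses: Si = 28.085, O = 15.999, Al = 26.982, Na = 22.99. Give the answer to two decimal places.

Formula mass = 1*22.99 + 1*26.982 + 1*28.085 + 4*15.999 = 142.053 g/mol, of which 26.982 g is Al.
So Al makes up 26.982/142.053 = 0.1899 of the mass, i.e. 18.99%.

18.99 weight percent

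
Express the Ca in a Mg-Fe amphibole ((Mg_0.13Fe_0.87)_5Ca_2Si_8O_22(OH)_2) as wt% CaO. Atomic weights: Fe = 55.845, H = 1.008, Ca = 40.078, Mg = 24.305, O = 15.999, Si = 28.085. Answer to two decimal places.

11.81 wt%

M((Mg_0.13Fe_0.87)_5Ca_2Si_8O_22(OH)_2) = 949.552 g/mol; M(CaO) = 56.077 g/mol.
Moles CaO per formula unit = 2 Ca ÷ 1 = 2.0000.
CaO fraction = (2.0000 × 56.077) / 949.552 = 112.154/949.552 = 0.1181.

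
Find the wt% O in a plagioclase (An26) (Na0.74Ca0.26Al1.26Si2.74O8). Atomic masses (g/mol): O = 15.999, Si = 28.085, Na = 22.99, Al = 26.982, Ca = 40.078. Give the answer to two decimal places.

48.05 wt%

M(Na0.74Ca0.26Al1.26Si2.74O8) = 266.375 g/mol.
O contributes 8 × 15.999 = 127.992 g per mole.
127.992/266.375 = 0.4805 → 48.05%.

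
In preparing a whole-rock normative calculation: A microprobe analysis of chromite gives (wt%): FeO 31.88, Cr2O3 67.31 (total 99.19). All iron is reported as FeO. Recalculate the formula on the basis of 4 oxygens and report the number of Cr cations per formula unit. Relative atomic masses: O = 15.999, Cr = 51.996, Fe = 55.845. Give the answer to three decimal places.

1.999 Cr apfu

FeO (M=71.844): mol = 0.44374; Fe = 0.44374, O = 0.44374.
Cr2O3 (M=151.989): mol = 0.44286; Cr = 0.88572, O = 1.32858.
ΣO = 1.77232; factor = 4/ΣO = 2.25693.
Cr apfu = 0.88572 × 2.25693 = 1.999.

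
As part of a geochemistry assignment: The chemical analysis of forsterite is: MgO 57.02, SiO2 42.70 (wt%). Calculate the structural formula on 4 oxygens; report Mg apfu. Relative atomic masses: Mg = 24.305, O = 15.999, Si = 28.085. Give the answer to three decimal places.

1.995 Mg apfu

MgO (M=40.304): mol = 1.41475; Mg = 1.41475, O = 1.41475.
SiO2 (M=60.083): mol = 0.71068; Si = 0.71068, O = 1.42136.
ΣO = 2.83611; factor = 4/ΣO = 1.41038.
Mg apfu = 1.41475 × 1.41038 = 1.995.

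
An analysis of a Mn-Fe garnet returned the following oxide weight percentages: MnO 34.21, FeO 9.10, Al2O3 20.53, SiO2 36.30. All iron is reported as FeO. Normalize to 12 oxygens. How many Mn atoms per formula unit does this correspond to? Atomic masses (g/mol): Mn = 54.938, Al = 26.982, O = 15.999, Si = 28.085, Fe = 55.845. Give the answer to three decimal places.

2.390 Mn apfu

MnO: 34.21/70.937 = 0.48226 mol → 0.48226 mol Mn, 0.48226 mol O.
FeO: 9.10/71.844 = 0.12666 mol → 0.12666 mol Fe, 0.12666 mol O.
Al2O3: 20.53/101.961 = 0.20135 mol → 0.40270 mol Al, 0.60405 mol O.
SiO2: 36.30/60.083 = 0.60416 mol → 0.60416 mol Si, 1.20832 mol O.
Total oxygen = 2.42129 mol. Normalization factor = 12/2.42129 = 4.95604.
Mn per 12 O = 0.48226 × 4.95604 = 2.390.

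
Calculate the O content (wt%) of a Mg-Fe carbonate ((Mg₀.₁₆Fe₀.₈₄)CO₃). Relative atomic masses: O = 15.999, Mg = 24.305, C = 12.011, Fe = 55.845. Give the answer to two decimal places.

43.32 wt%

M((Mg₀.₁₆Fe₀.₈₄)CO₃) = 110.807 g/mol.
O contributes 3 × 15.999 = 47.997 g per mole.
47.997/110.807 = 0.4332 → 43.32%.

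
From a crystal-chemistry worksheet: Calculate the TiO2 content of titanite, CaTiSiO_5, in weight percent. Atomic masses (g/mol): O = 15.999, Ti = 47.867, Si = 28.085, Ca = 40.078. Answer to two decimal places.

Molar mass of CaTiSiO_5 = 1·40.078 + 1·47.867 + 1·28.085 + 5·15.999 = 196.025 g/mol.
Each formula unit contains 1 Ti, equivalent to 1/1 = 1.0000 mol TiO2.
M(TiO2) = 1×47.867 + 2×15.999 = 79.865 g/mol.
Mass of TiO2 per formula unit = 1.0000 × 79.865 = 79.865 g.
TiO2 wt% = 79.865 / 196.025 × 100 = 40.74%.

40.74 wt%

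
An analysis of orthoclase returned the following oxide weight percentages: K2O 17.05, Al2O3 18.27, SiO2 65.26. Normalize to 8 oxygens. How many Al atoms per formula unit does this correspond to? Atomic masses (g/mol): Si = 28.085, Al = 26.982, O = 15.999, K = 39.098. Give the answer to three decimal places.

0.992 Al apfu

K2O (M=94.195): mol = 0.18101; K = 0.36202, O = 0.18101.
Al2O3 (M=101.961): mol = 0.17919; Al = 0.35838, O = 0.53757.
SiO2 (M=60.083): mol = 1.08616; Si = 1.08616, O = 2.17232.
ΣO = 2.89090; factor = 8/ΣO = 2.76730.
Al apfu = 0.35838 × 2.76730 = 0.992.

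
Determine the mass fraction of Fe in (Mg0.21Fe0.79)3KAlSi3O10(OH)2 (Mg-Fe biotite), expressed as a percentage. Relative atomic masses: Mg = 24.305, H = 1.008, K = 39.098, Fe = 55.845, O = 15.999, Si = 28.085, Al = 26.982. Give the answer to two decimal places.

Molar mass of (Mg0.21Fe0.79)3KAlSi3O10(OH)2: 0.63×24.305 + 2.37×55.845 + 1×39.098 + 1×26.982 + 3×28.085 + 12×15.999 + 2×1.008 = 492.004 g/mol.
Mass of Fe per formula unit: 2.37 × 55.845 = 132.353 g.
Weight fraction Fe = 132.353 / 492.004 = 0.2690.

26.90 weight percent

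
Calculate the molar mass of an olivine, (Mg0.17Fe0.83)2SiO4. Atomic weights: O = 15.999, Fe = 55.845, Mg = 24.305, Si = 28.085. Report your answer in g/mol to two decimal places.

193.05 g/mol

The formula mass is the sum 0.34*24.305 + 1.66*55.845 + 1*28.085 + 4*15.999.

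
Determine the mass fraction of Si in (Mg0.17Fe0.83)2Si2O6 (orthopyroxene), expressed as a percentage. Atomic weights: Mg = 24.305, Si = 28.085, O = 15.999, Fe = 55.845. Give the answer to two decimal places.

22.19 mass %

M((Mg0.17Fe0.83)2Si2O6) = 253.130 g/mol.
Si contributes 2 × 28.085 = 56.170 g per mole.
56.170/253.130 = 0.2219 → 22.19%.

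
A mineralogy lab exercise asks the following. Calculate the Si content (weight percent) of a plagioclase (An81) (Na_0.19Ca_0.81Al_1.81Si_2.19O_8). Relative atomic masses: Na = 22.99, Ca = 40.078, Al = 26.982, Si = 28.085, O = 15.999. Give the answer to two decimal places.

22.35 weight percent

Formula mass = 0.19*22.99 + 0.81*40.078 + 1.81*26.982 + 2.19*28.085 + 8*15.999 = 275.167 g/mol, of which 61.506 g is Si.
So Si makes up 61.506/275.167 = 0.2235 of the mass, i.e. 22.35%.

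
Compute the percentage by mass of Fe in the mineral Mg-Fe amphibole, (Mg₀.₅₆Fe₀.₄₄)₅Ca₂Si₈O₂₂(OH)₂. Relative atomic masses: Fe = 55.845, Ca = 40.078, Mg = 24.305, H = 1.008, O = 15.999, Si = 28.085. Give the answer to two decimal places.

13.93 mass %

Molar mass of (Mg₀.₅₆Fe₀.₄₄)₅Ca₂Si₈O₂₂(OH)₂: 2.80·24.305 + 2.20·55.845 + 2·40.078 + 8·28.085 + 24·15.999 + 2·1.008 = 881.741 g/mol.
Mass of Fe per formula unit: 2.20 × 55.845 = 122.859 g.
Weight fraction Fe = 122.859 / 881.741 = 0.1393.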